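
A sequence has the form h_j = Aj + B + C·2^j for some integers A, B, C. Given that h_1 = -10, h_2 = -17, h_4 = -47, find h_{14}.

Write the equations: A + B + 2C = -10; 2A + B + 4C = -17; 4A + B + 16C = -47.
Subtracting the first from the second: A + 2C = -7.
Subtracting the second from the third: 2A + 12C = -30.
Solving: C = -2, A = -3, then B = -3.
Therefore h_{14} = -42 + (-3) + (-2)·16384 = -32813.

-32813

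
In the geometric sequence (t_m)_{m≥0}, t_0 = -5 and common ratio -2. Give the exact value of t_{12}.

-20480

t_m = (-5)·(-2)^(m-0).
t_{12} = (-5)·(-2)^12 = -20480.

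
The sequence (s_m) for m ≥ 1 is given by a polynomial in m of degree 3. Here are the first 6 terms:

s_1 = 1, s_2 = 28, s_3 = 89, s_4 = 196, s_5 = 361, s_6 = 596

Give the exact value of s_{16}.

9436

1st diffs: 27, 61, 107, 165, 235.
2nd diffs: 34, 46, 58, 70.
3rd diffs: 12, 12, 12 (constant).
So s_m = 2m^3 + 5m^2 - 2m - 4.
Evaluating at m = 16 gives s_{16} = 9436.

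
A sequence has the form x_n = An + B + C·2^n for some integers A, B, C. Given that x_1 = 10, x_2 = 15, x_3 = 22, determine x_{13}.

8236

The three given values yield: A + B + 2C = 10; 2A + B + 4C = 15; 3A + B + 8C = 22.
Subtracting the first from the second: A + 2C = 5.
Subtracting the second from the third: A + 4C = 7.
Solving: C = 1, A = 3, then B = 5.
Therefore x_{13} = 39 + 5 + 1·8192 = 8236.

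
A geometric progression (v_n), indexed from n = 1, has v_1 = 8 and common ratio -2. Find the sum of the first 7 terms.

v_n = 8·(-2)^(n-1).
S = 8·((-2)^7 - 1)/(-2 - 1) = 8·(-128 - 1)/(-3) = 344.

344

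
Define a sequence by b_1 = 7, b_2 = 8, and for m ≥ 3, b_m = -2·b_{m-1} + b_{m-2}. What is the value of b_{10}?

Applying the relation repeatedly:
b_3 = -9; b_4 = 26; b_5 = -61; b_6 = 148; b_7 = -357; b_8 = 862; b_9 = -2081; b_{10} = 5024.

5024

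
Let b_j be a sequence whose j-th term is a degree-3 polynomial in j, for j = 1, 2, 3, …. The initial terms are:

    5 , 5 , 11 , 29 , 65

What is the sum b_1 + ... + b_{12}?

1st diffs: 0, 6, 18, 36.
2nd diffs: 6, 12, 18.
3rd diffs: 6, 6 (constant).
Newton forward-difference form: b_j = 5 + 6·C(j-1,2) + 6·C(j-1,3).
Continuing: …, 125, 215, 341, 509, …, b_{12} = 1325.
Summing j = 1..12 (12 terms) gives 4350.

4350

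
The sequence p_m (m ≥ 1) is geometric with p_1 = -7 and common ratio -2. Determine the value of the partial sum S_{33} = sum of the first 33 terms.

p_m = (-7)·(-2)^(m-1).
S = (-7)·((-2)^33 - 1)/(-2 - 1) = (-7)·(-8589934592 - 1)/(-3) = -20043180717.

-20043180717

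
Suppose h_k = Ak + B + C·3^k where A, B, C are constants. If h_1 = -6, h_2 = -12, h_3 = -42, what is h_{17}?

Write the equations: A + B + 3C = -6; 2A + B + 9C = -12; 3A + B + 27C = -42.
Subtracting the first from the second: A + 6C = -6.
Subtracting the second from the third: A + 18C = -30.
Solving: C = -2, A = 6, then B = -6.
Hence h_{17} = 6·17 + (-6) + (-2)·129140163 = -258280230.

-258280230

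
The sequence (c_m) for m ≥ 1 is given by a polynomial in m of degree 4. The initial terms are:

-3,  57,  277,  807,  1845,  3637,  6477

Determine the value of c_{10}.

1st diffs: 60, 220, 530, 1038, 1792, 2840.
2nd diffs: 160, 310, 508, 754, 1048.
3rd diffs: 150, 198, 246, 294.
4th diffs: 48, 48, 48 (constant).
Newton forward-difference form: c_m = -3 + 60·C(m-1,1) + 160·C(m-1,2) + 150·C(m-1,3) + 48·C(m-1,4).
At m = 10: m-1 = 9, so c_{10} = -3 + 540 + 5760 + 12600 + 6048 = 24945.

24945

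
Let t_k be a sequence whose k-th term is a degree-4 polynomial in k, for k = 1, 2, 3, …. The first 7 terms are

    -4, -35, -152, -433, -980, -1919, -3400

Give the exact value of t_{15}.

1st diffs: -31, -117, -281, -547, -939, -1481.
2nd diffs: -86, -164, -266, -392, -542.
3rd diffs: -78, -102, -126, -150.
4th diffs: -24, -24, -24 (constant).
Newton forward-difference form: t_k = -4 + (-31)·C(k-1,1) + (-86)·C(k-1,2) + (-78)·C(k-1,3) + (-24)·C(k-1,4).
At k = 15: k-1 = 14, so t_{15} = -4 - 434 - 7826 - 28392 - 24024 = -60680.

-60680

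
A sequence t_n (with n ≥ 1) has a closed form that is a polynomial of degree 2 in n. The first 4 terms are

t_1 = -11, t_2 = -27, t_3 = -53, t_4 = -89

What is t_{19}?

1st diffs: -16, -26, -36.
2nd diffs: -10, -10 (constant).
Newton forward-difference form: t_n = -11 + (-16)·C(n-1,1) + (-10)·C(n-1,2).
At n = 19: n-1 = 18, so t_{19} = -11 - 288 - 1530 = -1829.

-1829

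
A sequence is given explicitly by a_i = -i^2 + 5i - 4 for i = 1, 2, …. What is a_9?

a_9 = -1·9^2 + 5·9 - 4 = -40.

-40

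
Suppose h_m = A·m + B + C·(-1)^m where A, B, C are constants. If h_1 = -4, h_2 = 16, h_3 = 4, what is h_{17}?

60

Write the equations: A + B - C = -4; 2A + B + C = 16; 3A + B - C = 4.
Subtracting the first from the second: A + 2C = 20.
Subtracting the second from the third: A - 2C = -12.
Solving: C = 8, A = 4, then B = 0.
Hence h_{17} = 4·17 + 0 + 8·(-1) = 60.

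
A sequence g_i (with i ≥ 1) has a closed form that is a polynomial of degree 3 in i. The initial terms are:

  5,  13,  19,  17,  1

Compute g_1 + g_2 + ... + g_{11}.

1st diffs: 8, 6, -2, -16.
2nd diffs: -2, -8, -14.
3rd diffs: -6, -6 (constant).
So g_i = -i^3 + 5i^2 + 1.
Continuing: …, -35, -97, -191, -323, …, g_{11} = -725.
Summing i = 1..11 (11 terms) gives -1815.

-1815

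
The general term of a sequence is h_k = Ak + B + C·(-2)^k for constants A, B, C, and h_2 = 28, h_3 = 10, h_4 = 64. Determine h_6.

Write the equations: 2A + B + 4C = 28; 3A + B - 8C = 10; 4A + B + 16C = 64.
Subtracting the first from the second: A - 12C = -18.
Subtracting the second from the third: A + 24C = 54.
Solving: C = 2, A = 6, then B = 8.
So h_k = 6·k + 8 + 2·(-2)^k; at k=6 this is 172.

172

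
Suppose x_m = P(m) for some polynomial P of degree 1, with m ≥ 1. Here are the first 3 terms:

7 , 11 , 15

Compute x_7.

31

1st diffs: 4, 4 (constant).
So x_m = 4m + 3.
Evaluating at m = 7 gives x_7 = 31.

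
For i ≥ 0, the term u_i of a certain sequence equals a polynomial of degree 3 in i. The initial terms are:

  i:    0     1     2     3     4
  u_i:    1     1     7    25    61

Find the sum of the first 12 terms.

4302

1st diffs: 0, 6, 18, 36.
2nd diffs: 6, 12, 18.
3rd diffs: 6, 6 (constant).
So u_i = i^3 - i + 1.
Continuing: …, 121, 211, 337, 505, …, u_{11} = 1321.
Summing i = 0..11 (12 terms) gives 4302.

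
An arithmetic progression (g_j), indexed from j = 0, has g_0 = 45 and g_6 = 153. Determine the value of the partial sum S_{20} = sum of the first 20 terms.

4320

Common difference d = (153 - 45) / (6 - 0) = 18.
g_j = 45 + (j - 0)·18.
g_{19} = 387; S = 20·(45 + 387)/2 = 4320.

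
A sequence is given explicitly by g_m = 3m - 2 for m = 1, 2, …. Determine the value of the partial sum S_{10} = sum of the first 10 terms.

Over m = 1..10: Σm = 55.
Total = (3)·55 + (-2)·10 = 145.

145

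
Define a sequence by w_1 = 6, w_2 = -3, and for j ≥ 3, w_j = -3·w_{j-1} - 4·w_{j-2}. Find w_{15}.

w_3 = -15, w_4 = 57, w_5 = -111, …, w_{12} = 10425, w_{13} = -30639, w_{14} = 50217, w_{15} = -28095.

-28095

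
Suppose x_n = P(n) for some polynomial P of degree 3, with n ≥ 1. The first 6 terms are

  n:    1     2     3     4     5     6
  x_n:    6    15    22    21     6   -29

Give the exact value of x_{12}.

-995

1st diffs: 9, 7, -1, -15, -35.
2nd diffs: -2, -8, -14, -20.
3rd diffs: -6, -6, -6 (constant).
Newton forward-difference form: x_n = 6 + 9·C(n-1,1) + (-2)·C(n-1,2) + (-6)·C(n-1,3).
At n = 12: n-1 = 11, so x_{12} = 6 + 99 - 110 - 990 = -995.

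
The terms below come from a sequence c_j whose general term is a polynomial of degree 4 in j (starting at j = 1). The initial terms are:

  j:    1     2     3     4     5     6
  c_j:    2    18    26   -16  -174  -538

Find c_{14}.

1st diffs: 16, 8, -42, -158, -364.
2nd diffs: -8, -50, -116, -206.
3rd diffs: -42, -66, -90.
4th diffs: -24, -24 (constant).
So c_j = -j^4 + 3j^3 + 3j^2 + j - 4.
Evaluating at j = 14 gives c_{14} = -29586.

-29586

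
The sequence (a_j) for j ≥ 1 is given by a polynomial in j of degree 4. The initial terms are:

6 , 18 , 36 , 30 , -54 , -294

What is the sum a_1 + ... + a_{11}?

-19272

1st diffs: 12, 18, -6, -84, -240.
2nd diffs: 6, -24, -78, -156.
3rd diffs: -30, -54, -78.
4th diffs: -24, -24 (constant).
Newton forward-difference form: a_j = 6 + 12·C(j-1,1) + 6·C(j-1,2) + (-30)·C(j-1,3) + (-24)·C(j-1,4).
Continuing: …, -792, -1674, -3090, -5214, …, a_{11} = -8244.
Summing j = 1..11 (11 terms) gives -19272.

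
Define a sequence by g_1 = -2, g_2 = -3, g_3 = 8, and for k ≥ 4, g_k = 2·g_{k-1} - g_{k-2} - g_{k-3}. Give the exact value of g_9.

g_4 = 21, g_5 = 37, g_6 = 45, g_7 = 32, g_8 = -18, g_9 = -113.

-113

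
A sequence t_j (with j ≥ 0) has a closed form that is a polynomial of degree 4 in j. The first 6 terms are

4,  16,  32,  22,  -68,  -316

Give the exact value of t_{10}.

1st diffs: 12, 16, -10, -90, -248.
2nd diffs: 4, -26, -80, -158.
3rd diffs: -30, -54, -78.
4th diffs: -24, -24 (constant).
So t_j = -j^4 + j^3 + 6j^2 + 6j + 4.
Evaluating at j = 10 gives t_{10} = -8336.

-8336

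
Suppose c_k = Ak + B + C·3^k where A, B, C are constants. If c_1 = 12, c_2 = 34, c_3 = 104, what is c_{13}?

6377268

Write the equations: A + B + 3C = 12; 2A + B + 9C = 34; 3A + B + 27C = 104.
Subtracting the first from the second: A + 6C = 22.
Subtracting the second from the third: A + 18C = 70.
Solving: C = 4, A = -2, then B = 2.
Therefore c_{13} = -26 + 2 + 4·1594323 = 6377268.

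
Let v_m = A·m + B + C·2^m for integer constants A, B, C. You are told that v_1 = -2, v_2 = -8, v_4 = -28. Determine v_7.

-152

At m = 1, 2, 4: A + B + 2C = -2; 2A + B + 4C = -8; 4A + B + 16C = -28.
Subtracting the first from the second: A + 2C = -6.
Subtracting the second from the third: 2A + 12C = -20.
Solving: C = -1, A = -4, then B = 4.
Hence v_7 = -4·7 + 4 + (-1)·128 = -152.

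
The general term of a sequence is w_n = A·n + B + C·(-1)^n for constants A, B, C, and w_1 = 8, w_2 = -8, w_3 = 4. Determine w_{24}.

-52

The three given values yield: A + B - C = 8; 2A + B + C = -8; 3A + B - C = 4.
Subtracting the first from the second: A + 2C = -16.
Subtracting the second from the third: A - 2C = 12.
Solving: C = -7, A = -2, then B = 3.
Therefore w_{24} = -48 + 3 + (-7)·1 = -52.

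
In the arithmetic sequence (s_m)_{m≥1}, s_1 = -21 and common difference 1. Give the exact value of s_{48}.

26

s_m = -21 + (m - 1)·1.
s_{48} = -21 + 47·1 = 26.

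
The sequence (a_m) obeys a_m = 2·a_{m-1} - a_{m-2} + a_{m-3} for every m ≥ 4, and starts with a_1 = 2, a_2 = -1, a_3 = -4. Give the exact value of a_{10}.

-128

Step forward from the initial values:
a_4 = -5; a_5 = -7; a_6 = -13; a_7 = -24; a_8 = -42; a_9 = -73; a_{10} = -128.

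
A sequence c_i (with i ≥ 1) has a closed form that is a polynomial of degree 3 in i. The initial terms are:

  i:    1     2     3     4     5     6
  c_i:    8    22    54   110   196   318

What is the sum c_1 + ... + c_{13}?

10634

1st diffs: 14, 32, 56, 86, 122.
2nd diffs: 18, 24, 30, 36.
3rd diffs: 6, 6, 6 (constant).
Newton forward-difference form: c_i = 8 + 14·C(i-1,1) + 18·C(i-1,2) + 6·C(i-1,3).
Continuing: …, 482, 694, 960, 1286, …, c_{13} = 2684.
Summing i = 1..13 (13 terms) gives 10634.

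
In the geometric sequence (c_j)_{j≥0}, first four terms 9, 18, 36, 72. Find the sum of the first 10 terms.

Common ratio r = 2.
c_j = 9·2^(j-0).
S = 9·(2^10 - 1)/(2 - 1) = 9·(1024 - 1)/(1) = 9207.

9207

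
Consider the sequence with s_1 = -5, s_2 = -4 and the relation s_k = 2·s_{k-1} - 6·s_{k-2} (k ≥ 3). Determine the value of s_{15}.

Iterate the recurrence:
s_3 = 22;  s_4 = 68;  s_5 = 4;  …;  s_{12} = -94144;  s_{13} = -56768;  s_{14} = 451328;  s_{15} = 1243264.

1243264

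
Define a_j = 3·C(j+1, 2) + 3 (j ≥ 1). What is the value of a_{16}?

C(17, 2) = 136, so a_{16} = 411.

411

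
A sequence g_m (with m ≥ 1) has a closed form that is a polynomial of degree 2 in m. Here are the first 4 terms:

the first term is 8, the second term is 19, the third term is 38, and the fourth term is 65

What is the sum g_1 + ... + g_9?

1140

1st diffs: 11, 19, 27.
2nd diffs: 8, 8 (constant).
Newton forward-difference form: g_m = 8 + 11·C(m-1,1) + 8·C(m-1,2).
Continuing: …, 100, 143, 194, 253, …, g_9 = 320.
Summing m = 1..9 (9 terms) gives 1140.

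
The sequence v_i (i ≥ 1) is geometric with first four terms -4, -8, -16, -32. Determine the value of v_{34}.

-34359738368

Common ratio r = 2.
v_i = (-4)·2^(i-1).
v_{34} = (-4)·2^33 = -34359738368.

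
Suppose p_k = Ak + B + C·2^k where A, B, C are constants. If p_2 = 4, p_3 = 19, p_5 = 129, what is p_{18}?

Plug in k = 2, 3, 5: 2A + B + 4C = 4; 3A + B + 8C = 19; 5A + B + 32C = 129.
Subtracting the first from the second: A + 4C = 15.
Subtracting the second from the third: 2A + 24C = 110.
Solving: C = 5, A = -5, then B = -6.
Therefore p_{18} = -90 + (-6) + 5·262144 = 1310624.

1310624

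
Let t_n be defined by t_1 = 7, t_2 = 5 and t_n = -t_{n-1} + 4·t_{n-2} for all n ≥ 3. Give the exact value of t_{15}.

Compute successive terms:
t_3 = 23;  t_4 = -3;  t_5 = 95;  …;  t_{12} = -44067;  t_{13} = 115967;  t_{14} = -292235;  t_{15} = 756103.

756103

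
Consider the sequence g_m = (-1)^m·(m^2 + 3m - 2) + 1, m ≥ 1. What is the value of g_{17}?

(-1)^17 = -1; m^2 + 3m - 2 at m=17 is 338; so g_{17} = -337.

-337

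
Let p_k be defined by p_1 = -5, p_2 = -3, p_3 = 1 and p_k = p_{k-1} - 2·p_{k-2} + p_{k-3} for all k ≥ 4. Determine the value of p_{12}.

Iterate the recurrence:
p_4 = 2;  p_5 = -3;  p_6 = -6;  p_7 = 2;  p_8 = 11;  p_9 = 1;  p_{10} = -19;  p_{11} = -10;  p_{12} = 29.

29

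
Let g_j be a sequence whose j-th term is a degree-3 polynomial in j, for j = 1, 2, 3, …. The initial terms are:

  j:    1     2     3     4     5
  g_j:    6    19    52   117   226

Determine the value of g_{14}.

5167

1st diffs: 13, 33, 65, 109.
2nd diffs: 20, 32, 44.
3rd diffs: 12, 12 (constant).
Newton forward-difference form: g_j = 6 + 13·C(j-1,1) + 20·C(j-1,2) + 12·C(j-1,3).
At j = 14: j-1 = 13, so g_{14} = 6 + 169 + 1560 + 3432 = 5167.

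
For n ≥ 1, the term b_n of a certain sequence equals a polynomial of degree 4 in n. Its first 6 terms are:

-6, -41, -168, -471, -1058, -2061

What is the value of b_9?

1st diffs: -35, -127, -303, -587, -1003.
2nd diffs: -92, -176, -284, -416.
3rd diffs: -84, -108, -132.
4th diffs: -24, -24 (constant).
Newton forward-difference form: b_n = -6 + (-35)·C(n-1,1) + (-92)·C(n-1,2) + (-84)·C(n-1,3) + (-24)·C(n-1,4).
At n = 9: n-1 = 8, so b_9 = -6 - 280 - 2576 - 4704 - 1680 = -9246.

-9246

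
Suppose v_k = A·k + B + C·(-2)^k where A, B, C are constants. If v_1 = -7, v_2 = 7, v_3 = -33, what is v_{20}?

The three given values yield: A + B - 2C = -7; 2A + B + 4C = 7; 3A + B - 8C = -33.
Subtracting the first from the second: A + 6C = 14.
Subtracting the second from the third: A - 12C = -40.
Solving: C = 3, A = -4, then B = 3.
Therefore v_{20} = -80 + 3 + 3·1048576 = 3145651.

3145651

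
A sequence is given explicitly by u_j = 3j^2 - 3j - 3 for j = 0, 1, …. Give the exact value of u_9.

213

u_9 = 3·9^2 - 3·9 - 3 = 213.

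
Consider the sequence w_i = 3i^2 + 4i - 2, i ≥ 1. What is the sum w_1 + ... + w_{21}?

Over i = 1..21: Σi = 231, Σi² = 3311.
Total = (3)·3311 + (4)·231 + (-2)·21 = 10815.

10815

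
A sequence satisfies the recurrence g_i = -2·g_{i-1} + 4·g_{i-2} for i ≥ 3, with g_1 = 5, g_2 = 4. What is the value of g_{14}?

Step forward from the initial values:
g_3 = 12, g_4 = -8, g_5 = 64, …, g_{11} = 61440, g_{12} = -198656, g_{13} = 643072, g_{14} = -2080768.

-2080768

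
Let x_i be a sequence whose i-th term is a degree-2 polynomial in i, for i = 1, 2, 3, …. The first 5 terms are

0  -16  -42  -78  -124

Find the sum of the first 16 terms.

-7520

1st diffs: -16, -26, -36, -46.
2nd diffs: -10, -10, -10 (constant).
Newton forward-difference form: x_i = (-16)·C(i-1,1) + (-10)·C(i-1,2).
Continuing: …, -180, -246, -322, -408, …, x_{16} = -1290.
Summing i = 1..16 (16 terms) gives -7520.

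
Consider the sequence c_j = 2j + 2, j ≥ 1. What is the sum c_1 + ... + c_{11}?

154

Over j = 1..11: Σj = 66.
Total = (2)·66 + (2)·11 = 154.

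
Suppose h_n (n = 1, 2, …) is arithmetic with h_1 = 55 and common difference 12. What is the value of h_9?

h_n = 55 + (n - 1)·12.
h_9 = 55 + 8·12 = 151.

151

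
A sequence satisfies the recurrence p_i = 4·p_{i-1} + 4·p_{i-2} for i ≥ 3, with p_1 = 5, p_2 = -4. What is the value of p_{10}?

Compute successive terms:
p_3 = 4  p_4 = 0  p_5 = 16  p_6 = 64  p_7 = 320  p_8 = 1536  p_9 = 7424  p_{10} = 35840.

35840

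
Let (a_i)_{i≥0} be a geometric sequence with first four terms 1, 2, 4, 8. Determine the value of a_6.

Common ratio r = 2.
a_i = 1·2^(i-0).
a_6 = 1·2^6 = 64.

64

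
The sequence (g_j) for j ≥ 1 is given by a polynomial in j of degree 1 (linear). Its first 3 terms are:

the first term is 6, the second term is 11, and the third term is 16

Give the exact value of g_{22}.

1st diffs: 5, 5 (constant).
So g_j = 5j + 1.
Evaluating at j = 22 gives g_{22} = 111.

111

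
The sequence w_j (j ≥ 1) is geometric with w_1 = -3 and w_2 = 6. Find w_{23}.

-12582912

Common ratio r = -2.
w_j = (-3)·(-2)^(j-1).
w_{23} = (-3)·(-2)^22 = -12582912.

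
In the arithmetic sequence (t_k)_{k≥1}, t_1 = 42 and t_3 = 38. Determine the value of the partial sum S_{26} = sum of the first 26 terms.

Common difference d = (38 - 42) / (3 - 1) = -2.
t_k = 42 + (k - 1)·(-2).
t_{26} = -8; S = 26·(42 + (-8))/2 = 442.

442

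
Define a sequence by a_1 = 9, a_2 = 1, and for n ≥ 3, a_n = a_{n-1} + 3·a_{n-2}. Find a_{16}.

Compute successive terms:
a_3 = 28;  a_4 = 31;  a_5 = 115;  …;  a_{13} = 78601;  a_{14} = 180529;  a_{15} = 416332;  a_{16} = 957919.

957919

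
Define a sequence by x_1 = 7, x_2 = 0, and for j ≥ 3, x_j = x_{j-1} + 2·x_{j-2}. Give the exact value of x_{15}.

38234

Iterate the recurrence:
x_3 = 14;  x_4 = 14;  x_5 = 42;  …;  x_{12} = 4774;  x_{13} = 9562;  x_{14} = 19110;  x_{15} = 38234.
(Characteristic roots are 2 and -1.)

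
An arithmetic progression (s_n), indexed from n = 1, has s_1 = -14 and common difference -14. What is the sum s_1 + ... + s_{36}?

-9324

s_n = -14 + (n - 1)·(-14).
s_{36} = -504; S = 36·(-14 + (-504))/2 = -9324.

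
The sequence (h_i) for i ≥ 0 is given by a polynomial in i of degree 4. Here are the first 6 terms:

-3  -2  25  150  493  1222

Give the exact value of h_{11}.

1st diffs: 1, 27, 125, 343, 729.
2nd diffs: 26, 98, 218, 386.
3rd diffs: 72, 120, 168.
4th diffs: 48, 48 (constant).
Newton forward-difference form: h_i = -3 + 1·C(i,1) + 26·C(i,2) + 72·C(i,3) + 48·C(i,4).
At i = 11: i = 11, so h_{11} = -3 + 11 + 1430 + 11880 + 15840 = 29158.

29158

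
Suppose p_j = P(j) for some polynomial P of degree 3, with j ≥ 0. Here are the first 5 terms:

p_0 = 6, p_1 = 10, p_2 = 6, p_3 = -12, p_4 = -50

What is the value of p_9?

-750

1st diffs: 4, -4, -18, -38.
2nd diffs: -8, -14, -20.
3rd diffs: -6, -6 (constant).
Newton forward-difference form: p_j = 6 + 4·C(j,1) + (-8)·C(j,2) + (-6)·C(j,3).
At j = 9: j = 9, so p_9 = 6 + 36 - 288 - 504 = -750.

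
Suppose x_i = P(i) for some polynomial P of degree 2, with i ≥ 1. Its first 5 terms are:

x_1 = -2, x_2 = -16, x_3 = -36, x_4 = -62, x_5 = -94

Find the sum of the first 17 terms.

-6018

1st diffs: -14, -20, -26, -32.
2nd diffs: -6, -6, -6 (constant).
Newton forward-difference form: x_i = -2 + (-14)·C(i-1,1) + (-6)·C(i-1,2).
Continuing: …, -132, -176, -226, -282, …, x_{17} = -946.
Summing i = 1..17 (17 terms) gives -6018.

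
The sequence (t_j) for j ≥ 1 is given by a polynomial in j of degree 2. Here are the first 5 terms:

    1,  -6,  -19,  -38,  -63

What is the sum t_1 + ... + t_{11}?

1st diffs: -7, -13, -19, -25.
2nd diffs: -6, -6, -6 (constant).
Newton forward-difference form: t_j = 1 + (-7)·C(j-1,1) + (-6)·C(j-1,2).
Continuing: …, -94, -131, -174, -223, …, t_{11} = -339.
Summing j = 1..11 (11 terms) gives -1364.

-1364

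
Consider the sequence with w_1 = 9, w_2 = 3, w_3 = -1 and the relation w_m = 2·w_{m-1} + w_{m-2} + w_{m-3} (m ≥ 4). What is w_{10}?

Applying the relation repeatedly:
w_4 = 10  w_5 = 22  w_6 = 53  w_7 = 138  w_8 = 351  w_9 = 893  w_{10} = 2275.

2275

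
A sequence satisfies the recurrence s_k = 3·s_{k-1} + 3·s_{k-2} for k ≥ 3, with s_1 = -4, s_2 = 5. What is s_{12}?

931419

s_3 = 3  s_4 = 24  s_5 = 81  s_6 = 315  s_7 = 1188  s_8 = 4509  s_9 = 17091  s_{10} = 64800  s_{11} = 245673  s_{12} = 931419.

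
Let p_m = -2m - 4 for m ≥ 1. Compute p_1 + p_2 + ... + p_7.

Over m = 1..7: Σm = 28.
Total = (-2)·28 + (-4)·7 = -84.

-84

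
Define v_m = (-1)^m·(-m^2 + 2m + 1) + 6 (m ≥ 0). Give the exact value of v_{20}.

-353

(-1)^20 = 1; -m^2 + 2m + 1 at m=20 is -359; so v_{20} = -353.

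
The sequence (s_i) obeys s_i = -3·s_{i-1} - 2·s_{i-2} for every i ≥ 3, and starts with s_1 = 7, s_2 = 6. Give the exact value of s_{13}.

s_3 = -32;  s_4 = 84;  s_5 = -188;  …;  s_{10} = 6636;  s_{11} = -13292;  s_{12} = 26604;  s_{13} = -53228.
(Characteristic roots are -1 and -2.)

-53228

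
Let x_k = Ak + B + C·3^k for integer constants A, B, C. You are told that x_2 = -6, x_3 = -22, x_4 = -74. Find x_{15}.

Plug in k = 2, 3, 4: 2A + B + 9C = -6; 3A + B + 27C = -22; 4A + B + 81C = -74.
Subtracting the first from the second: A + 18C = -16.
Subtracting the second from the third: A + 54C = -52.
Solving: C = -1, A = 2, then B = -1.
So x_k = 2·k + (-1) + (-1)·3^k; at k=15 this is -14348878.

-14348878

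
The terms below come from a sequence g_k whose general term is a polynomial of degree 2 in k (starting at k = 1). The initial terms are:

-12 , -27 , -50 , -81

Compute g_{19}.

1st diffs: -15, -23, -31.
2nd diffs: -8, -8 (constant).
So g_k = -4k^2 - 3k - 5.
Evaluating at k = 19 gives g_{19} = -1506.

-1506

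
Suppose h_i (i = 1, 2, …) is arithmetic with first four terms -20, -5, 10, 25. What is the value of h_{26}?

Common difference d = 15.
h_i = -20 + (i - 1)·15.
h_{26} = -20 + 25·15 = 355.

355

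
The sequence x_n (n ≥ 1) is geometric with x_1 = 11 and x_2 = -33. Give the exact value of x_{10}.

-216513

Common ratio r = -3.
x_n = 11·(-3)^(n-1).
x_{10} = 11·(-3)^9 = -216513.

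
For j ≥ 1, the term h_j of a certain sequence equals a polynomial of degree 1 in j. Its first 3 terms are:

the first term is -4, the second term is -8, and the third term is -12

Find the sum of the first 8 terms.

-144

1st diffs: -4, -4 (constant).
So h_j = -4j.
Continuing: …, -16, -20, -24, -28, …, h_8 = -32.
Summing j = 1..8 (8 terms) gives -144.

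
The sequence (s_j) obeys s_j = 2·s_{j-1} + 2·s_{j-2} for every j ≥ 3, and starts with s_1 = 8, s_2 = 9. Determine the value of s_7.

1784

Compute successive terms:
s_3 = 34;  s_4 = 86;  s_5 = 240;  s_6 = 652;  s_7 = 1784.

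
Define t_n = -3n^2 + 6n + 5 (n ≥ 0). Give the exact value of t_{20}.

-1075

t_{20} = -3·20^2 + 6·20 + 5 = -1075.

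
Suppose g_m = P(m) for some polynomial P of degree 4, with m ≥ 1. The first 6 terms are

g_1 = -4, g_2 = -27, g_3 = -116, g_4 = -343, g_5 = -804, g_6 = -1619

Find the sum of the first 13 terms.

1st diffs: -23, -89, -227, -461, -815.
2nd diffs: -66, -138, -234, -354.
3rd diffs: -72, -96, -120.
4th diffs: -24, -24 (constant).
Newton forward-difference form: g_m = -4 + (-23)·C(m-1,1) + (-66)·C(m-1,2) + (-72)·C(m-1,3) + (-24)·C(m-1,4).
Continuing: …, -2932, -4911, -7748, -11659, …, g_{13} = -32356.
Summing m = 1..13 (13 terms) gives -103090.

-103090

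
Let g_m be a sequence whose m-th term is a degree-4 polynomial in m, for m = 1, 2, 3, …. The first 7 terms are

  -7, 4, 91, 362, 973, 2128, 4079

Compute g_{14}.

71272

1st diffs: 11, 87, 271, 611, 1155, 1951.
2nd diffs: 76, 184, 340, 544, 796.
3rd diffs: 108, 156, 204, 252.
4th diffs: 48, 48, 48 (constant).
Newton forward-difference form: g_m = -7 + 11·C(m-1,1) + 76·C(m-1,2) + 108·C(m-1,3) + 48·C(m-1,4).
At m = 14: m-1 = 13, so g_{14} = -7 + 143 + 5928 + 30888 + 34320 = 71272.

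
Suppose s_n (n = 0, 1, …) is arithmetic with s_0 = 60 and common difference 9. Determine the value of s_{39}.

411

s_n = 60 + (n - 0)·9.
s_{39} = 60 + 39·9 = 411.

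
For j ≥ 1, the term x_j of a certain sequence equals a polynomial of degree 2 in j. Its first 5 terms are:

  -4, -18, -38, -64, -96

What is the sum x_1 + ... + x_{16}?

1st diffs: -14, -20, -26, -32.
2nd diffs: -6, -6, -6 (constant).
So x_j = -3j^2 - 5j + 4.
Continuing: …, -134, -178, -228, -284, …, x_{16} = -844.
Summing j = 1..16 (16 terms) gives -5104.

-5104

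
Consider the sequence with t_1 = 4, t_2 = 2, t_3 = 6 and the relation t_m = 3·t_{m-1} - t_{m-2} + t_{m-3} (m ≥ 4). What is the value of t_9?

Compute successive terms:
t_4 = 20; t_5 = 56; t_6 = 154; t_7 = 426; t_8 = 1180; t_9 = 3268.

3268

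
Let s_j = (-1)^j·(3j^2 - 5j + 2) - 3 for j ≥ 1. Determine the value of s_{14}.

(-1)^14 = 1; 3j^2 - 5j + 2 at j=14 is 520; so s_{14} = 517.

517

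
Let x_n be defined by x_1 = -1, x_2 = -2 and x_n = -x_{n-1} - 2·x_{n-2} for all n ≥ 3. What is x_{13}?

136

Applying the relation repeatedly:
x_3 = 4;  x_4 = 0;  x_5 = -8;  …;  x_{10} = 40;  x_{11} = -56;  x_{12} = -24;  x_{13} = 136.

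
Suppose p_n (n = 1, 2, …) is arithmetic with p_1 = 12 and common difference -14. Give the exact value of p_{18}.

p_n = 12 + (n - 1)·(-14).
p_{18} = 12 + 17·(-14) = -226.

-226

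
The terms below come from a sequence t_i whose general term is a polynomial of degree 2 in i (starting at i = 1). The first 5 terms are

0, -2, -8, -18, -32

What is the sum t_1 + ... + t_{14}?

1st diffs: -2, -6, -10, -14.
2nd diffs: -4, -4, -4 (constant).
Newton forward-difference form: t_i = (-2)·C(i-1,1) + (-4)·C(i-1,2).
Continuing: …, -50, -72, -98, -128, …, t_{14} = -338.
Summing i = 1..14 (14 terms) gives -1638.

-1638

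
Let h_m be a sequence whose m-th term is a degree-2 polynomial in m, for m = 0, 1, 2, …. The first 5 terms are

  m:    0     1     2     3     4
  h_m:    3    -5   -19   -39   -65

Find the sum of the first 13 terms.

-2301

1st diffs: -8, -14, -20, -26.
2nd diffs: -6, -6, -6 (constant).
Newton forward-difference form: h_m = 3 + (-8)·C(m,1) + (-6)·C(m,2).
Continuing: …, -97, -135, -179, -229, …, h_{12} = -489.
Summing m = 0..12 (13 terms) gives -2301.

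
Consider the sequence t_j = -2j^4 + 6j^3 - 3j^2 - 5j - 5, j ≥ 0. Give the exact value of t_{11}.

-21719

t_{11} = -2·11^4 + 6·11^3 - 3·11^2 - 5·11 - 5 = -21719.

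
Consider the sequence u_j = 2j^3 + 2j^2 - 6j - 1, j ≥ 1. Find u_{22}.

22131

u_{22} = 2·22^3 + 2·22^2 - 6·22 - 1 = 22131.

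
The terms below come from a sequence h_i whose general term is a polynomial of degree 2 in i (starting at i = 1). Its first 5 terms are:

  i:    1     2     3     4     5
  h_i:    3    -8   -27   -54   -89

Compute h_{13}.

1st diffs: -11, -19, -27, -35.
2nd diffs: -8, -8, -8 (constant).
Newton forward-difference form: h_i = 3 + (-11)·C(i-1,1) + (-8)·C(i-1,2).
At i = 13: i-1 = 12, so h_{13} = 3 - 132 - 528 = -657.

-657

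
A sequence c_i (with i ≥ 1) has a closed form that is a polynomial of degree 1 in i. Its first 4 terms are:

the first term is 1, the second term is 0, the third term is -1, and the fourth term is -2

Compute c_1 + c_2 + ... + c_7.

1st diffs: -1, -1, -1 (constant).
So c_i = -i + 2.
Continuing: -3, -4, -5.
Summing i = 1..7 (7 terms) gives -14.

-14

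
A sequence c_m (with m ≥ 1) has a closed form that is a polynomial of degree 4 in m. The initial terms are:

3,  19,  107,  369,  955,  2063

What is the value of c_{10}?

1st diffs: 16, 88, 262, 586, 1108.
2nd diffs: 72, 174, 324, 522.
3rd diffs: 102, 150, 198.
4th diffs: 48, 48 (constant).
Newton forward-difference form: c_m = 3 + 16·C(m-1,1) + 72·C(m-1,2) + 102·C(m-1,3) + 48·C(m-1,4).
At m = 10: m-1 = 9, so c_{10} = 3 + 144 + 2592 + 8568 + 6048 = 17355.

17355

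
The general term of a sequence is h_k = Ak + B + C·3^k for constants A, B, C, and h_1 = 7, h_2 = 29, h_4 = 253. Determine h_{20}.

10460353277

Write the equations: A + B + 3C = 7; 2A + B + 9C = 29; 4A + B + 81C = 253.
Subtracting the first from the second: A + 6C = 22.
Subtracting the second from the third: 2A + 72C = 224.
Solving: C = 3, A = 4, then B = -6.
Hence h_{20} = 4·20 + (-6) + 3·3486784401 = 10460353277.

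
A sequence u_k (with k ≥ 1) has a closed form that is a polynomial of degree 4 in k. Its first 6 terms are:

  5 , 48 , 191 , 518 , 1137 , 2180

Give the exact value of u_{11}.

1st diffs: 43, 143, 327, 619, 1043.
2nd diffs: 100, 184, 292, 424.
3rd diffs: 84, 108, 132.
4th diffs: 24, 24 (constant).
Newton forward-difference form: u_k = 5 + 43·C(k-1,1) + 100·C(k-1,2) + 84·C(k-1,3) + 24·C(k-1,4).
At k = 11: k-1 = 10, so u_{11} = 5 + 430 + 4500 + 10080 + 5040 = 20055.

20055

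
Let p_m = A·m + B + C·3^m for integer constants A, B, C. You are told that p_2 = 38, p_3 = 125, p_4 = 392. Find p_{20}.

Write the equations: 2A + B + 9C = 38; 3A + B + 27C = 125; 4A + B + 81C = 392.
Subtracting the first from the second: A + 18C = 87.
Subtracting the second from the third: A + 54C = 267.
Solving: C = 5, A = -3, then B = -1.
Therefore p_{20} = -60 + (-1) + 5·3486784401 = 17433921944.

17433921944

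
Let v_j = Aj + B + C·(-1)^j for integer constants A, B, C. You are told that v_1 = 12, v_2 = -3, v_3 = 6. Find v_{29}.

The three given values yield: A + B - C = 12; 2A + B + C = -3; 3A + B - C = 6.
Subtracting the first from the second: A + 2C = -15.
Subtracting the second from the third: A - 2C = 9.
Solving: C = -6, A = -3, then B = 9.
Hence v_{29} = -3·29 + 9 + (-6)·(-1) = -72.

-72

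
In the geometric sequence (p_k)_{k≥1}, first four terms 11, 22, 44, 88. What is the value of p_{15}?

180224

Common ratio r = 2.
p_k = 11·2^(k-1).
p_{15} = 11·2^14 = 180224.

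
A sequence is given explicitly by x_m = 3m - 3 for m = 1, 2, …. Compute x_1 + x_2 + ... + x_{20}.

570

Over m = 1..20: Σm = 210.
Total = (3)·210 + (-3)·20 = 570.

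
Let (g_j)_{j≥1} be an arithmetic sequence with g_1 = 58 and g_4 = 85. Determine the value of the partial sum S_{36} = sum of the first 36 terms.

Common difference d = (85 - 58) / (4 - 1) = 9.
g_j = 58 + (j - 1)·9.
g_{36} = 373; S = 36·(58 + 373)/2 = 7758.

7758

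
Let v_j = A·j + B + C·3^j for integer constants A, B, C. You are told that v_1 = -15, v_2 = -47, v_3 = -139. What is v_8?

-32819

Write the equations: A + B + 3C = -15; 2A + B + 9C = -47; 3A + B + 27C = -139.
Subtracting the first from the second: A + 6C = -32.
Subtracting the second from the third: A + 18C = -92.
Solving: C = -5, A = -2, then B = 2.
Hence v_8 = -2·8 + 2 + (-5)·6561 = -32819.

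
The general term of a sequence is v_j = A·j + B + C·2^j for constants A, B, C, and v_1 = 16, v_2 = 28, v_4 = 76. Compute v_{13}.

24658

Write the equations: A + B + 2C = 16; 2A + B + 4C = 28; 4A + B + 16C = 76.
Subtracting the first from the second: A + 2C = 12.
Subtracting the second from the third: 2A + 12C = 48.
Solving: C = 3, A = 6, then B = 4.
Therefore v_{13} = 78 + 4 + 3·8192 = 24658.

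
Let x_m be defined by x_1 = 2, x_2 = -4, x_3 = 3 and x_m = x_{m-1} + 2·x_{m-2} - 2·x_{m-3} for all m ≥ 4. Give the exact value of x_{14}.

-319

Applying the relation repeatedly:
x_4 = -9;  x_5 = 5;  x_6 = -19;  …;  x_{11} = 33;  x_{12} = -159;  x_{13} = 65;  x_{14} = -319.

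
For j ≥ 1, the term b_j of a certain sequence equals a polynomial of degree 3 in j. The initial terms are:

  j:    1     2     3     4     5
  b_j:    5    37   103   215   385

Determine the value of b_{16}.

1st diffs: 32, 66, 112, 170.
2nd diffs: 34, 46, 58.
3rd diffs: 12, 12 (constant).
Newton forward-difference form: b_j = 5 + 32·C(j-1,1) + 34·C(j-1,2) + 12·C(j-1,3).
At j = 16: j-1 = 15, so b_{16} = 5 + 480 + 3570 + 5460 = 9515.

9515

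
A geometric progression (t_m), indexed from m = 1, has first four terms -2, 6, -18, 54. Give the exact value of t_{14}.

Common ratio r = -3.
t_m = (-2)·(-3)^(m-1).
t_{14} = (-2)·(-3)^13 = 3188646.

3188646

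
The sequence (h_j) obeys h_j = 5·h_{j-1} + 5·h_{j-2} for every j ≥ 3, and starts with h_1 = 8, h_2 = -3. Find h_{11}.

27009375

Compute successive terms:
h_3 = 25;  h_4 = 110;  h_5 = 675;  h_6 = 3925;  h_7 = 23000;  h_8 = 134625;  h_9 = 788125;  h_{10} = 4613750;  h_{11} = 27009375.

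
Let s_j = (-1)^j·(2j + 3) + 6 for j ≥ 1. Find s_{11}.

-19

(-1)^11 = -1; 2j + 3 at j=11 is 25; so s_{11} = -19.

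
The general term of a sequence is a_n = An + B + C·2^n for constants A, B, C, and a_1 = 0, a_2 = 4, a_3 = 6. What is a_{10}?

-968

Plug in n = 1, 2, 3: A + B + 2C = 0; 2A + B + 4C = 4; 3A + B + 8C = 6.
Subtracting the first from the second: A + 2C = 4.
Subtracting the second from the third: A + 4C = 2.
Solving: C = -1, A = 6, then B = -4.
Hence a_{10} = 6·10 + (-4) + (-1)·1024 = -968.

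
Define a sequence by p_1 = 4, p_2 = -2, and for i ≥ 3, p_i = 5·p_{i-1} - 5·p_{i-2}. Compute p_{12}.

p_3 = -30;  p_4 = -140;  p_5 = -550;  p_6 = -2050;  p_7 = -7500;  p_8 = -27250;  p_9 = -98750;  p_{10} = -357500;  p_{11} = -1293750;  p_{12} = -4681250.

-4681250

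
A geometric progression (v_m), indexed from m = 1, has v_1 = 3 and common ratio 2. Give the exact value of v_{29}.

v_m = 3·2^(m-1).
v_{29} = 3·2^28 = 805306368.

805306368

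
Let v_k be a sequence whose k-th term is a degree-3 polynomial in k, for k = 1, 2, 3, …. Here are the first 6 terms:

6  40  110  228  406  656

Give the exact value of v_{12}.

4340

1st diffs: 34, 70, 118, 178, 250.
2nd diffs: 36, 48, 60, 72.
3rd diffs: 12, 12, 12 (constant).
So v_k = 2k^3 + 6k^2 + 2k - 4.
Evaluating at k = 12 gives v_{12} = 4340.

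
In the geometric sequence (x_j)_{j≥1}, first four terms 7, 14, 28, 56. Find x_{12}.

Common ratio r = 2.
x_j = 7·2^(j-1).
x_{12} = 7·2^11 = 14336.

14336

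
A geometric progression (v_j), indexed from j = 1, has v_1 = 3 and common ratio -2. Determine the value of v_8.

-384

v_j = 3·(-2)^(j-1).
v_8 = 3·(-2)^7 = -384.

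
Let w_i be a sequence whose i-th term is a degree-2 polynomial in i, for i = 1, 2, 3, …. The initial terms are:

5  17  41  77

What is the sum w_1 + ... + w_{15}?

1st diffs: 12, 24, 36.
2nd diffs: 12, 12 (constant).
Newton forward-difference form: w_i = 5 + 12·C(i-1,1) + 12·C(i-1,2).
Continuing: …, 125, 185, 257, 341, …, w_{15} = 1265.
Summing i = 1..15 (15 terms) gives 6795.

6795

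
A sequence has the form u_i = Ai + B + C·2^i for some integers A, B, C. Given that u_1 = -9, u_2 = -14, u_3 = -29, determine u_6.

At i = 1, 2, 3: A + B + 2C = -9; 2A + B + 4C = -14; 3A + B + 8C = -29.
Subtracting the first from the second: A + 2C = -5.
Subtracting the second from the third: A + 4C = -15.
Solving: C = -5, A = 5, then B = -4.
Hence u_6 = 5·6 + (-4) + (-5)·64 = -294.

-294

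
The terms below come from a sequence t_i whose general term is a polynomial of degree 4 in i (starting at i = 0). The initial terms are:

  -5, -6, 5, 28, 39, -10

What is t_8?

1st diffs: -1, 11, 23, 11, -49.
2nd diffs: 12, 12, -12, -60.
3rd diffs: 0, -24, -48.
4th diffs: -24, -24 (constant).
Newton forward-difference form: t_i = -5 + (-1)·C(i,1) + 12·C(i,2) + (-24)·C(i,4).
At i = 8: i = 8, so t_8 = -5 - 8 + 336 - 1680 = -1357.

-1357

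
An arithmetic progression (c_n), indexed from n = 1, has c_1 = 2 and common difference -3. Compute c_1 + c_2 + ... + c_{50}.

-3575

c_n = 2 + (n - 1)·(-3).
c_{50} = -145; S = 50·(2 + (-145))/2 = -3575.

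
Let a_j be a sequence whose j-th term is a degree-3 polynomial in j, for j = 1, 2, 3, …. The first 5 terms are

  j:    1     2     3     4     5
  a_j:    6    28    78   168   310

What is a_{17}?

1st diffs: 22, 50, 90, 142.
2nd diffs: 28, 40, 52.
3rd diffs: 12, 12 (constant).
Newton forward-difference form: a_j = 6 + 22·C(j-1,1) + 28·C(j-1,2) + 12·C(j-1,3).
At j = 17: j-1 = 16, so a_{17} = 6 + 352 + 3360 + 6720 = 10438.

10438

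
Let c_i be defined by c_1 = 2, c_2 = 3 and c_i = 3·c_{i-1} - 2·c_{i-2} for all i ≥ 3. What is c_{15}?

Iterate the recurrence:
c_3 = 5, c_4 = 9, c_5 = 17, …, c_{12} = 2049, c_{13} = 4097, c_{14} = 8193, c_{15} = 16385.
(Characteristic roots are 2 and 1.)

16385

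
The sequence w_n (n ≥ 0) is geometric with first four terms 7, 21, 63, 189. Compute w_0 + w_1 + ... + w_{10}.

Common ratio r = 3.
w_n = 7·3^(n-0).
S = 7·(3^11 - 1)/(3 - 1) = 7·(177147 - 1)/(2) = 620011.

620011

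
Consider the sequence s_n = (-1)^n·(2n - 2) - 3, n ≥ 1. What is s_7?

-15

(-1)^7 = -1; 2n - 2 at n=7 is 12; so s_7 = -15.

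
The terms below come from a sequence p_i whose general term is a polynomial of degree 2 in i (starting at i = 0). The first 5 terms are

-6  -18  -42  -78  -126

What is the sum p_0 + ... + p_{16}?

1st diffs: -12, -24, -36, -48.
2nd diffs: -12, -12, -12 (constant).
Newton forward-difference form: p_i = -6 + (-12)·C(i,1) + (-12)·C(i,2).
Continuing: …, -186, -258, -342, -438, …, p_{16} = -1638.
Summing i = 0..16 (17 terms) gives -9894.

-9894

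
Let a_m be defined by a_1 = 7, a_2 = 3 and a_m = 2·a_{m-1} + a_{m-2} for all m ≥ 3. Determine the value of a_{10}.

a_3 = 13, a_4 = 29, a_5 = 71, a_6 = 171, a_7 = 413, a_8 = 997, a_9 = 2407, a_{10} = 5811.

5811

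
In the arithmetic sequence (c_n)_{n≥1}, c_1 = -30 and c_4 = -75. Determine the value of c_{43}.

Common difference d = (-75 - (-30)) / (4 - 1) = -15.
c_n = -30 + (n - 1)·(-15).
c_{43} = -30 + 42·(-15) = -660.

-660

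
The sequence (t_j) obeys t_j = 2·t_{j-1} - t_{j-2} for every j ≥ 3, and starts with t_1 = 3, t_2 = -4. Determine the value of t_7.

t_3 = -11  t_4 = -18  t_5 = -25  t_6 = -32  t_7 = -39.
(Characteristic roots are 1 and 1.)

-39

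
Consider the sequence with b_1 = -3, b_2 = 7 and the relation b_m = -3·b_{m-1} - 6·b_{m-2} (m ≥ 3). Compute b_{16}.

Step forward from the initial values:
b_3 = -3;  b_4 = -33;  b_5 = 117;  …;  b_{13} = 67797;  b_{14} = 162567;  b_{15} = -894483;  b_{16} = 1708047.

1708047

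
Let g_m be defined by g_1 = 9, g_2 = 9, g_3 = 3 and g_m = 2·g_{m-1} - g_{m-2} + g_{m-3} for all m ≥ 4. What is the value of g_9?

165

Applying the relation repeatedly:
g_4 = 6, g_5 = 18, g_6 = 33, g_7 = 54, g_8 = 93, g_9 = 165.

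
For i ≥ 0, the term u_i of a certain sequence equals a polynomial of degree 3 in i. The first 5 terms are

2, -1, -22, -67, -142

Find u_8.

1st diffs: -3, -21, -45, -75.
2nd diffs: -18, -24, -30.
3rd diffs: -6, -6 (constant).
Newton forward-difference form: u_i = 2 + (-3)·C(i,1) + (-18)·C(i,2) + (-6)·C(i,3).
At i = 8: i = 8, so u_8 = 2 - 24 - 504 - 336 = -862.

-862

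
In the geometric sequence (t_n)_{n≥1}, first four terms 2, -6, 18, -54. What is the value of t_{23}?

62762119218

Common ratio r = -3.
t_n = 2·(-3)^(n-1).
t_{23} = 2·(-3)^22 = 62762119218.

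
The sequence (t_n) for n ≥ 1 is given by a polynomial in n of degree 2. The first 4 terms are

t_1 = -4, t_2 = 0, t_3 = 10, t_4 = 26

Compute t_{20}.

1098

1st diffs: 4, 10, 16.
2nd diffs: 6, 6 (constant).
So t_n = 3n^2 - 5n - 2.
Evaluating at n = 20 gives t_{20} = 1098.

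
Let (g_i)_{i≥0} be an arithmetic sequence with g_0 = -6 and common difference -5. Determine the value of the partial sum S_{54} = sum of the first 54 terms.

g_i = -6 + (i - 0)·(-5).
g_{53} = -271; S = 54·(-6 + (-271))/2 = -7479.

-7479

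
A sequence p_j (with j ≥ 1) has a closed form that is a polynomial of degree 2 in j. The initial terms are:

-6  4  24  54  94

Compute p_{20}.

1st diffs: 10, 20, 30, 40.
2nd diffs: 10, 10, 10 (constant).
Newton forward-difference form: p_j = -6 + 10·C(j-1,1) + 10·C(j-1,2).
At j = 20: j-1 = 19, so p_{20} = -6 + 190 + 1710 = 1894.

1894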